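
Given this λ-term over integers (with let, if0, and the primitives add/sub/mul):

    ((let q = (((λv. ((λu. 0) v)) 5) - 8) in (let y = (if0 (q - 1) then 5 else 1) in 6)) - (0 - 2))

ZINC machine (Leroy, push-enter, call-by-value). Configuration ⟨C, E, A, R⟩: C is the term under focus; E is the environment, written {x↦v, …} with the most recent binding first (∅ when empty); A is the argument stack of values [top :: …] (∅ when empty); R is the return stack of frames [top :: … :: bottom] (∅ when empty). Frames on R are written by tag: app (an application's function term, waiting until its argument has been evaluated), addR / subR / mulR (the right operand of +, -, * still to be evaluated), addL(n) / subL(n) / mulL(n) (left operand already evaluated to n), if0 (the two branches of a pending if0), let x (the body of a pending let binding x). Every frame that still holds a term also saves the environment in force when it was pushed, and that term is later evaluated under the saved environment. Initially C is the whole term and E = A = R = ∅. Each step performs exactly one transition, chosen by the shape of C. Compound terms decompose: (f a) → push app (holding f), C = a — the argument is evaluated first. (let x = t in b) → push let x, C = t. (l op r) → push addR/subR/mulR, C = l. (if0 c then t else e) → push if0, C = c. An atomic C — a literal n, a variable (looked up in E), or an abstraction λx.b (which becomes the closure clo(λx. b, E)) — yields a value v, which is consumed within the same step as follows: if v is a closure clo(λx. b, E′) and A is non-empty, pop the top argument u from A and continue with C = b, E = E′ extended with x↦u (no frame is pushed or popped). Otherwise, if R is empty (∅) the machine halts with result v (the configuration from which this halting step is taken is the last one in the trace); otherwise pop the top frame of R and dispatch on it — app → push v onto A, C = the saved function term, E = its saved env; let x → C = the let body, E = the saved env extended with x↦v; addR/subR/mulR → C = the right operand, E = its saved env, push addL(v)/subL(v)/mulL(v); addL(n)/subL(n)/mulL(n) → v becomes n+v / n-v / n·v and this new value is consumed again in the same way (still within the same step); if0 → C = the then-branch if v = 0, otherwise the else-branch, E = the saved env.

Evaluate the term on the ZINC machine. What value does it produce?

0. ⟨C=((let q = (((λv. ((λu. 0) v)) 5) - 8) in (let y = (if0 (q - 1) then 5 else 1) in 6)) - (0 - 2)); E=∅; A=∅; R=∅⟩
1. ⟨C=(let q = (((λv. ((λu. 0) v)) 5) - 8) in (let y = (if0 (q - 1) then 5 else 1) in 6)); E=∅; A=∅; R=[subR]⟩
2. ⟨C=(((λv. ((λu. 0) v)) 5) - 8); E=∅; A=∅; R=[let q :: subR]⟩
3. ⟨C=((λv. ((λu. 0) v)) 5); E=∅; A=∅; R=[subR :: let q :: subR]⟩
4. ⟨C=5; E=∅; A=∅; R=[app :: subR :: let q :: subR]⟩
5. ⟨C=(λv. ((λu. 0) v)); E=∅; A=[5]; R=[subR :: let q :: subR]⟩
6. ⟨C=((λu. 0) v); E={v↦5}; A=∅; R=[subR :: let q :: subR]⟩
7. ⟨C=v; E={v↦5}; A=∅; R=[app :: subR :: let q :: subR]⟩
8. ⟨C=(λu. 0); E={v↦5}; A=[5]; R=[subR :: let q :: subR]⟩
9. ⟨C=0; E={u↦5, v↦5}; A=∅; R=[subR :: let q :: subR]⟩
10. ⟨C=8; E=∅; A=∅; R=[subL(0) :: let q :: subR]⟩
11. ⟨C=(let y = (if0 (q - 1) then 5 else 1) in 6); E={q↦-8}; A=∅; R=[subR]⟩
12. ⟨C=(if0 (q - 1) then 5 else 1); E={q↦-8}; A=∅; R=[let y :: subR]⟩
13. ⟨C=(q - 1); E={q↦-8}; A=∅; R=[if0 :: let y :: subR]⟩
14. ⟨C=q; E={q↦-8}; A=∅; R=[subR :: if0 :: let y :: subR]⟩
15. ⟨C=1; E={q↦-8}; A=∅; R=[subL(-8) :: if0 :: let y :: subR]⟩
16. ⟨C=1; E={q↦-8}; A=∅; R=[let y :: subR]⟩
17. ⟨C=6; E={y↦1, q↦-8}; A=∅; R=[subR]⟩
18. ⟨C=(0 - 2); E=∅; A=∅; R=[subL(6)]⟩
19. ⟨C=0; E=∅; A=∅; R=[subR :: subL(6)]⟩
20. ⟨C=2; E=∅; A=∅; R=[subL(0) :: subL(6)]⟩
→ final value 8

Answer: 8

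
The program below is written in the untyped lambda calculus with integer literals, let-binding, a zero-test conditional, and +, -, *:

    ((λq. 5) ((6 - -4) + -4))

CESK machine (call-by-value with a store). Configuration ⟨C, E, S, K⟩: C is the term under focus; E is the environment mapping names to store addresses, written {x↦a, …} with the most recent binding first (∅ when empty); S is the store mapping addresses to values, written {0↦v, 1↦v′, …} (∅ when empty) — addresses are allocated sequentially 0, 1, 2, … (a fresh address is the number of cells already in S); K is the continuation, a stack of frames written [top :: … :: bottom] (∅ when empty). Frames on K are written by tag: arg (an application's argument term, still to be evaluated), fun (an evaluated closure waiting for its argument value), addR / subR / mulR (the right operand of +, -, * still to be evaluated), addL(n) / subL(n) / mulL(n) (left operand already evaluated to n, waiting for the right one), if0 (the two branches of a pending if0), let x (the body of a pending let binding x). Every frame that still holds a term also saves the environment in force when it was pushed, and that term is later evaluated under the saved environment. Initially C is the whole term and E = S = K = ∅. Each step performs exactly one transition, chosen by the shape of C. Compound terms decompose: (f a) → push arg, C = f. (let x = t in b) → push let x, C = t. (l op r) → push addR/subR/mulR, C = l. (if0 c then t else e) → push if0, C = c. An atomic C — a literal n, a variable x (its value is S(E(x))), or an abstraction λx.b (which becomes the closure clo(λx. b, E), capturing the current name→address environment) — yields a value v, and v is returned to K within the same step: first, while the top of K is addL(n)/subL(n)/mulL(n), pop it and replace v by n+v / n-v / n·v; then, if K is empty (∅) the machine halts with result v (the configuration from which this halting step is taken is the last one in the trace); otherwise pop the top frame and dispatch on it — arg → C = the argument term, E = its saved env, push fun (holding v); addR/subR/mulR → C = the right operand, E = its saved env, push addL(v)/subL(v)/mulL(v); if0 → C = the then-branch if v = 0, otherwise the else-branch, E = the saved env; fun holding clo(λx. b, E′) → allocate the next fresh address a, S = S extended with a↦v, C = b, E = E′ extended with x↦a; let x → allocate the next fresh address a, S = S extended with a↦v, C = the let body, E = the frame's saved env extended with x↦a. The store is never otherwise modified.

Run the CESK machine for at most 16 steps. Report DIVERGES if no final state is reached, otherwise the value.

0. [C=((λq. 5) ((6 - -4) + -4)) | E=∅ | S=∅ | K=∅]
1. [C=(λq. 5) | E=∅ | S=∅ | K=[arg]]
2. [C=((6 - -4) + -4) | E=∅ | S=∅ | K=[fun]]
3. [C=(6 - -4) | E=∅ | S=∅ | K=[addR :: fun]]
4. [C=6 | E=∅ | S=∅ | K=[subR :: addR :: fun]]
5. [C=-4 | E=∅ | S=∅ | K=[subL(6) :: addR :: fun]]
6. [C=-4 | E=∅ | S=∅ | K=[addL(10) :: fun]]
7. [C=5 | E={q↦0} | S={0↦6} | K=∅]
→ final value 5

Answer: 5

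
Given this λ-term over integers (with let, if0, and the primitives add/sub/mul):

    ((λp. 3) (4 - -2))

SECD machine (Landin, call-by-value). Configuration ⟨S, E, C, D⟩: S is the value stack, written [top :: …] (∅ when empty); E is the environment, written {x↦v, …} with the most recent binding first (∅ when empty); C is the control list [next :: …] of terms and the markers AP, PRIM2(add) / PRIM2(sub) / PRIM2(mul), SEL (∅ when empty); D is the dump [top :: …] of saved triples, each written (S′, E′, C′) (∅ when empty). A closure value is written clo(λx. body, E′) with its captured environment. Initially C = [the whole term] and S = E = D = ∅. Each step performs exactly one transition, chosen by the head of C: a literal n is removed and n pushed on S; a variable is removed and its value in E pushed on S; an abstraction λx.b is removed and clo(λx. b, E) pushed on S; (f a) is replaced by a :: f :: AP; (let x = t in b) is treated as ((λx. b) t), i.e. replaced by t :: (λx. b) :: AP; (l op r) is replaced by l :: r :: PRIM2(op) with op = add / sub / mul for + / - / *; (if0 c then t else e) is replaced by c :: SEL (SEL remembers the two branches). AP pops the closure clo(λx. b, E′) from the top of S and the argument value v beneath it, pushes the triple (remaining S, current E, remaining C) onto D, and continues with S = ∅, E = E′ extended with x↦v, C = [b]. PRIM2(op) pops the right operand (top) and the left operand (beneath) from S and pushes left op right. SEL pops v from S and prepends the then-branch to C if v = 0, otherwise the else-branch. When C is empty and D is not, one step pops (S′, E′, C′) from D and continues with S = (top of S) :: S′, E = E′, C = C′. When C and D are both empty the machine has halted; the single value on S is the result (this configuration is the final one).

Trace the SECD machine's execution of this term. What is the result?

step 0: ⟨S=∅; E=∅; C=[((λp. 3) (4 - -2))]; D=∅⟩
step 1: ⟨S=∅; E=∅; C=[(4 - -2) :: (λp. 3) :: AP]; D=∅⟩
step 2: ⟨S=∅; E=∅; C=[4 :: -2 :: PRIM2(sub) :: (λp. 3) :: AP]; D=∅⟩
step 3: ⟨S=[4]; E=∅; C=[-2 :: PRIM2(sub) :: (λp. 3) :: AP]; D=∅⟩
step 4: ⟨S=[-2 :: 4]; E=∅; C=[PRIM2(sub) :: (λp. 3) :: AP]; D=∅⟩
step 5: ⟨S=[6]; E=∅; C=[(λp. 3) :: AP]; D=∅⟩
step 6: ⟨S=[clo(λp. 3, ∅) :: 6]; E=∅; C=[AP]; D=∅⟩
step 7: ⟨S=∅; E={p↦6}; C=[3]; D=[(∅, ∅, ∅)]⟩
step 8: ⟨S=[3]; E={p↦6}; C=∅; D=[(∅, ∅, ∅)]⟩
step 9: ⟨S=[3]; E=∅; C=∅; D=∅⟩
→ final value 3

Answer: 3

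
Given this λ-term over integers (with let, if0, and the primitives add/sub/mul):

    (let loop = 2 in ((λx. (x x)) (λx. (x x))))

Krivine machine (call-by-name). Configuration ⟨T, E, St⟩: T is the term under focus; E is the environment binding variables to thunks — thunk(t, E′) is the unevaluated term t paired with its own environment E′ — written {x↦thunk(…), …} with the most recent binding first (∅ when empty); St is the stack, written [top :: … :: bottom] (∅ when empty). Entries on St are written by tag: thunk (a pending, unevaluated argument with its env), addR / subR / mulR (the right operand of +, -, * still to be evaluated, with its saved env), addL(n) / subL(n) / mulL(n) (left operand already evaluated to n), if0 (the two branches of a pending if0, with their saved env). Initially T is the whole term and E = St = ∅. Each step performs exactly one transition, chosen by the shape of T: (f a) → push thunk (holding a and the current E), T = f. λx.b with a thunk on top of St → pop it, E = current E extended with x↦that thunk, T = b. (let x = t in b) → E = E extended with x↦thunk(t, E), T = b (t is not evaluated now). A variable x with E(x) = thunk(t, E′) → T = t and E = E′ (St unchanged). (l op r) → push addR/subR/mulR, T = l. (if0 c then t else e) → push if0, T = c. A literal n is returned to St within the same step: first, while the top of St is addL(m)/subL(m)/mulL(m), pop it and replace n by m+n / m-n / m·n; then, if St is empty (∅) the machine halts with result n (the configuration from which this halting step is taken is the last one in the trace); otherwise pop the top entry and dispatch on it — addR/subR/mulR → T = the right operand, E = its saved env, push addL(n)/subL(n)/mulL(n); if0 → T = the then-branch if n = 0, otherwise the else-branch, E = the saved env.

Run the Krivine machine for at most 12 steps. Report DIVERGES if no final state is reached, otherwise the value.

Answer: DIVERGES (no final state within 12 steps)

Execution trace:
0. [T=(let loop = 2 in ((λx. (x x)) (λx. (x x)))) | E=∅ | St=∅]
1. [T=((λx. (x x)) (λx. (x x))) | E={loop↦thunk(2, ∅)} | St=∅]
2. [T=(λx. (x x)) | E={loop↦thunk(2, ∅)} | St=[thunk]]
3. [T=(x x) | E={x↦thunk((λx. (x x)), {loop↦thunk(2, ∅)}), loop↦thunk(2, ∅)} | St=∅]
4. [T=x | E={x↦thunk((λx. (x x)), {loop↦thunk(2, ∅)}), loop↦thunk(2, ∅)} | St=[thunk]]
5. [T=(λx. (x x)) | E={loop↦thunk(2, ∅)} | St=[thunk]]
6. [T=(x x) | E={x↦thunk(x, {x↦thunk((λx. (x x)), {loop↦thunk(2, ∅)}), loop↦thunk(2, ∅)}), loop↦thunk(2, ∅)} | St=∅]
7. [T=x | E={x↦thunk(x, {x↦thunk((λx. (x x)), {loop↦thunk(2, ∅)}), loop↦thunk(2, ∅)}), loop↦thunk(2, ∅)} | St=[thunk]]
8. [T=x | E={x↦thunk((λx. (x x)), {loop↦thunk(2, ∅)}), loop↦thunk(2, ∅)} | St=[thunk]]
9. [T=(λx. (x x)) | E={loop↦thunk(2, ∅)} | St=[thunk]]
10. [T=(x x) | E={x↦thunk(x, {x↦thunk(x, {x↦thunk((λx. (x x)), {loop↦thunk(2, ∅)}), loop↦thunk(2, ∅)}), loop↦thunk(2, ∅)}), loop↦thunk(2, ∅)} | St=∅]
11. [T=x | E={x↦thunk(x, {x↦thunk(x, {x↦thunk((λx. (x x)), {loop↦thunk(2, ∅)}), loop↦thunk(2, ∅)}), loop↦thunk(2, ∅)}), loop↦thunk(2, ∅)} | St=[thunk]]
12. [T=x | E={x↦thunk(x, {x↦thunk((λx. (x x)), {loop↦thunk(2, ∅)}), loop↦thunk(2, ∅)}), loop↦thunk(2, ∅)} | St=[thunk]]
→ 12 transitions taken and the configuration is still not final: no result within 12 steps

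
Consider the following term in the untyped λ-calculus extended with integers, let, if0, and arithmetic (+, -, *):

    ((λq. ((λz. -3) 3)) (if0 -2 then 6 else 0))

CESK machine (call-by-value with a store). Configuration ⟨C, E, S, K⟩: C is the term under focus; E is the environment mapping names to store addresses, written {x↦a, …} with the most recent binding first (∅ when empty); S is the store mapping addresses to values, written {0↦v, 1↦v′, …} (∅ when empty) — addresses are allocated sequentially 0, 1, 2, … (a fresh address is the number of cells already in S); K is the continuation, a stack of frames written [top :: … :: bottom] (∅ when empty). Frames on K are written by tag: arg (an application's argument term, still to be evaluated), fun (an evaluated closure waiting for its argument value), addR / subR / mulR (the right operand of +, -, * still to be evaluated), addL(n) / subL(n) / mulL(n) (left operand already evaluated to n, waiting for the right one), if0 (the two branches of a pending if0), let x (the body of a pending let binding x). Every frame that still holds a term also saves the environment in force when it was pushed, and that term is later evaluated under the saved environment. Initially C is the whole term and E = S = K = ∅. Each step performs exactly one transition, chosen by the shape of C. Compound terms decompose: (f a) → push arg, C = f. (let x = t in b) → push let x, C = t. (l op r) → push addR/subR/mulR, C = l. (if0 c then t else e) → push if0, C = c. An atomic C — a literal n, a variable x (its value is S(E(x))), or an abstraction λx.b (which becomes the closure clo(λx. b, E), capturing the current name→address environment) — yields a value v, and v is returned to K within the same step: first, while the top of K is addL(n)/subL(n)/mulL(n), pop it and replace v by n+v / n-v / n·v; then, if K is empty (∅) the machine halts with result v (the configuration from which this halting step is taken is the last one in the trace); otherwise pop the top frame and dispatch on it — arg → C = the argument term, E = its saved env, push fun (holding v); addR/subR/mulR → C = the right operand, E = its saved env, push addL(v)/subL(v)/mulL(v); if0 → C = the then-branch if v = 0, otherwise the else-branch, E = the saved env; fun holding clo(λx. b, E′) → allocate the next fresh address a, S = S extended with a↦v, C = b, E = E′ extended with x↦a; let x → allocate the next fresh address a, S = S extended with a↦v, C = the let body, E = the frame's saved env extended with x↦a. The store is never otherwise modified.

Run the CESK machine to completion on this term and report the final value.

Answer: -3

Execution trace:
step 0: ⟨C=((λq. ((λz. -3) 3)) (if0 -2 then 6 else 0)); E=∅; S=∅; K=∅⟩
step 1: ⟨C=(λq. ((λz. -3) 3)); E=∅; S=∅; K=[arg]⟩
step 2: ⟨C=(if0 -2 then 6 else 0); E=∅; S=∅; K=[fun]⟩
step 3: ⟨C=-2; E=∅; S=∅; K=[if0 :: fun]⟩
step 4: ⟨C=0; E=∅; S=∅; K=[fun]⟩
step 5: ⟨C=((λz. -3) 3); E={q↦0}; S={0↦0}; K=∅⟩
step 6: ⟨C=(λz. -3); E={q↦0}; S={0↦0}; K=[arg]⟩
step 7: ⟨C=3; E={q↦0}; S={0↦0}; K=[fun]⟩
step 8: ⟨C=-3; E={z↦1, q↦0}; S={0↦0, 1↦3}; K=∅⟩
→ final value -3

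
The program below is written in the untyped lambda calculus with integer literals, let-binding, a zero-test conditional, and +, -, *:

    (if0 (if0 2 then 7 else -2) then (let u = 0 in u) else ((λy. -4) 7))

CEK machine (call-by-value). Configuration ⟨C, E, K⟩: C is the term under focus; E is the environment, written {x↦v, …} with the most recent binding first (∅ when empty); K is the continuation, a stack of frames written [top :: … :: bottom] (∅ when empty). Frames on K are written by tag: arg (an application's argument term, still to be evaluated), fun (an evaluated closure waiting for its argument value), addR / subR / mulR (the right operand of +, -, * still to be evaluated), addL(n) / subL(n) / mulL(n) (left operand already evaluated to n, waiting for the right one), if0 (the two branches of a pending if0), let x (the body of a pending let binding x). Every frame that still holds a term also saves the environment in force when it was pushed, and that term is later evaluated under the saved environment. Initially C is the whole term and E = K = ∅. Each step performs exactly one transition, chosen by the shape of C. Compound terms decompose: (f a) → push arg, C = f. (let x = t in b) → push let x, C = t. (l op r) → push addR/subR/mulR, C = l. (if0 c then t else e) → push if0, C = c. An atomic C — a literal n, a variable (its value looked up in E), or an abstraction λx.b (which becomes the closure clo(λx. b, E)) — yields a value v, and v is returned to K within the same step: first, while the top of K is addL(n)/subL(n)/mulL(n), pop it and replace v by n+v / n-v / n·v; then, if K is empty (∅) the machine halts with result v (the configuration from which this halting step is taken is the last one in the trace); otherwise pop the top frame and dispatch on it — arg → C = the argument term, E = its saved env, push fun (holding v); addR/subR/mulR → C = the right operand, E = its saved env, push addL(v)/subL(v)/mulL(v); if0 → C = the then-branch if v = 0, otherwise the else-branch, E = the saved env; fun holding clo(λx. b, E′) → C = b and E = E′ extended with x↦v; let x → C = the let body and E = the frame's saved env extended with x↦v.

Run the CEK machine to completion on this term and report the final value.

Answer: -4

Derivation:
t=0: ⟨C=(if0 (if0 2 then 7 else -2) then (let u = 0 in u) else ((λy. -4) 7)); E=∅; K=∅⟩
t=1: ⟨C=(if0 2 then 7 else -2); E=∅; K=[if0]⟩
t=2: ⟨C=2; E=∅; K=[if0 :: if0]⟩
t=3: ⟨C=-2; E=∅; K=[if0]⟩
t=4: ⟨C=((λy. -4) 7); E=∅; K=∅⟩
t=5: ⟨C=(λy. -4); E=∅; K=[arg]⟩
t=6: ⟨C=7; E=∅; K=[fun]⟩
t=7: ⟨C=-4; E={y↦7}; K=∅⟩
→ final value -4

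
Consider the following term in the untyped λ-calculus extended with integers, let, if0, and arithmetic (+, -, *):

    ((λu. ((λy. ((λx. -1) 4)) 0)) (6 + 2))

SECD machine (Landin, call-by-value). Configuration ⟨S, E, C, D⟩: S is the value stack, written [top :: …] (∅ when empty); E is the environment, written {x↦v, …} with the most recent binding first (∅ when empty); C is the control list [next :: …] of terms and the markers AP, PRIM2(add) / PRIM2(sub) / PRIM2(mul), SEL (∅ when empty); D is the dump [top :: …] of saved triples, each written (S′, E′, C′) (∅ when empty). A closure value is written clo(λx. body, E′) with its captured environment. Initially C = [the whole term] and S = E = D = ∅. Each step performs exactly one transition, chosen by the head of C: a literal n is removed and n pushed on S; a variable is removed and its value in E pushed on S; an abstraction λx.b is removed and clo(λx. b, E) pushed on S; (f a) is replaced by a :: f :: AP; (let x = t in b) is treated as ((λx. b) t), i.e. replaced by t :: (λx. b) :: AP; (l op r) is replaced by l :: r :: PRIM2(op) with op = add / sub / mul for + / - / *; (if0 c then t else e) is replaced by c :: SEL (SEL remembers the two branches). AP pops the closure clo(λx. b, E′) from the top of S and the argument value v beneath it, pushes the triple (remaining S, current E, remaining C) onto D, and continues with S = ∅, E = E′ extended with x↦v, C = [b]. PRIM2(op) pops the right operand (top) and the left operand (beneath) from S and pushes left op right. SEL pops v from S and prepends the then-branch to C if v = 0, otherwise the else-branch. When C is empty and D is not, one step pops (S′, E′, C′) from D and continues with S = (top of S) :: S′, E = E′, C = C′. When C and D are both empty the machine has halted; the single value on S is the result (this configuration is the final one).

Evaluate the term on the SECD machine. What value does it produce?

Answer: -1

Derivation:
[0] ⟨S=∅; E=∅; C=[((λu. ((λy. ((λx. -1) 4)) 0)) (6 + 2))]; D=∅⟩
[1] ⟨S=∅; E=∅; C=[(6 + 2) :: (λu. ((λy. ((λx. -1) 4)) 0)) :: AP]; D=∅⟩
[2] ⟨S=∅; E=∅; C=[6 :: 2 :: PRIM2(add) :: (λu. ((λy. ((λx. -1) 4)) 0)) :: AP]; D=∅⟩
[3] ⟨S=[6]; E=∅; C=[2 :: PRIM2(add) :: (λu. ((λy. ((λx. -1) 4)) 0)) :: AP]; D=∅⟩
[4] ⟨S=[2 :: 6]; E=∅; C=[PRIM2(add) :: (λu. ((λy. ((λx. -1) 4)) 0)) :: AP]; D=∅⟩
[5] ⟨S=[8]; E=∅; C=[(λu. ((λy. ((λx. -1) 4)) 0)) :: AP]; D=∅⟩
[6] ⟨S=[clo(λu. ((λy. ((λx. -1) 4)) 0), ∅) :: 8]; E=∅; C=[AP]; D=∅⟩
[7] ⟨S=∅; E={u↦8}; C=[((λy. ((λx. -1) 4)) 0)]; D=[(∅, ∅, ∅)]⟩
[8] ⟨S=∅; E={u↦8}; C=[0 :: (λy. ((λx. -1) 4)) :: AP]; D=[(∅, ∅, ∅)]⟩
[9] ⟨S=[0]; E={u↦8}; C=[(λy. ((λx. -1) 4)) :: AP]; D=[(∅, ∅, ∅)]⟩
[10] ⟨S=[clo(λy. ((λx. -1) 4), {u↦8}) :: 0]; E={u↦8}; C=[AP]; D=[(∅, ∅, ∅)]⟩
[11] ⟨S=∅; E={y↦0, u↦8}; C=[((λx. -1) 4)]; D=[(∅, {u↦8}, ∅) :: (∅, ∅, ∅)]⟩
[12] ⟨S=∅; E={y↦0, u↦8}; C=[4 :: (λx. -1) :: AP]; D=[(∅, {u↦8}, ∅) :: (∅, ∅, ∅)]⟩
[13] ⟨S=[4]; E={y↦0, u↦8}; C=[(λx. -1) :: AP]; D=[(∅, {u↦8}, ∅) :: (∅, ∅, ∅)]⟩
[14] ⟨S=[clo(λx. -1, {y↦0, u↦8}) :: 4]; E={y↦0, u↦8}; C=[AP]; D=[(∅, {u↦8}, ∅) :: (∅, ∅, ∅)]⟩
[15] ⟨S=∅; E={x↦4, y↦0, u↦8}; C=[-1]; D=[(∅, {y↦0, u↦8}, ∅) :: (∅, {u↦8}, ∅) :: (∅, ∅, ∅)]⟩
[16] ⟨S=[-1]; E={x↦4, y↦0, u↦8}; C=∅; D=[(∅, {y↦0, u↦8}, ∅) :: (∅, {u↦8}, ∅) :: (∅, ∅, ∅)]⟩
[17] ⟨S=[-1]; E={y↦0, u↦8}; C=∅; D=[(∅, {u↦8}, ∅) :: (∅, ∅, ∅)]⟩
[18] ⟨S=[-1]; E={u↦8}; C=∅; D=[(∅, ∅, ∅)]⟩
[19] ⟨S=[-1]; E=∅; C=∅; D=∅⟩
→ final value -1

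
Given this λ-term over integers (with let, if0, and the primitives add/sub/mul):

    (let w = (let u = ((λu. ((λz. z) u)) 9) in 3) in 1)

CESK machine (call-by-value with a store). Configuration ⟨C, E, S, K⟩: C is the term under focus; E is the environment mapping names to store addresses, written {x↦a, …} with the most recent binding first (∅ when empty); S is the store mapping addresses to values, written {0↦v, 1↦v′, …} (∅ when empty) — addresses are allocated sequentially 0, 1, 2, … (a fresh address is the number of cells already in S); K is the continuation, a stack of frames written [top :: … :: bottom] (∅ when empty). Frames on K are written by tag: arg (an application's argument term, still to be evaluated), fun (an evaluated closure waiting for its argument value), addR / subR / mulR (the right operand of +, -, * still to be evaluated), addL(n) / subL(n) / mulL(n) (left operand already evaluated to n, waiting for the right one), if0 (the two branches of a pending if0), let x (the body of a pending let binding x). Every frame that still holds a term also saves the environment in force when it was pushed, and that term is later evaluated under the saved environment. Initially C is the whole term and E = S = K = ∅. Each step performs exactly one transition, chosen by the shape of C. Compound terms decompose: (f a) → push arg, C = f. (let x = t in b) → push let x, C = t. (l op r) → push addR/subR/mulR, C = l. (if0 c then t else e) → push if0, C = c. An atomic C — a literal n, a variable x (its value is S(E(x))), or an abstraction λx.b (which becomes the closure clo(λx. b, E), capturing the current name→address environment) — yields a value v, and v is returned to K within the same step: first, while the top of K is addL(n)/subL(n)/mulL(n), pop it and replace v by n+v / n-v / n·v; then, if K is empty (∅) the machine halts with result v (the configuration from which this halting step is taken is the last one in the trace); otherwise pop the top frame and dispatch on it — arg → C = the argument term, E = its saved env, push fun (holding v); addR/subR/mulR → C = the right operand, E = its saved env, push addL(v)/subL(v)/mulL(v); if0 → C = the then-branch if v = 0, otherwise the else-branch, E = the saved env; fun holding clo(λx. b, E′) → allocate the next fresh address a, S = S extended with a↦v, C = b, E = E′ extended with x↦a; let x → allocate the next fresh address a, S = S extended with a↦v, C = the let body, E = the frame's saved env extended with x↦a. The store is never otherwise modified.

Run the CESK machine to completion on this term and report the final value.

Answer: 1

Derivation:
t=0: [C=(let w = (let u = ((λu. ((λz. z) u)) 9) in 3) in 1) | E=∅ | S=∅ | K=∅]
t=1: [C=(let u = ((λu. ((λz. z) u)) 9) in 3) | E=∅ | S=∅ | K=[let w]]
t=2: [C=((λu. ((λz. z) u)) 9) | E=∅ | S=∅ | K=[let u :: let w]]
t=3: [C=(λu. ((λz. z) u)) | E=∅ | S=∅ | K=[arg :: let u :: let w]]
t=4: [C=9 | E=∅ | S=∅ | K=[fun :: let u :: let w]]
t=5: [C=((λz. z) u) | E={u↦0} | S={0↦9} | K=[let u :: let w]]
t=6: [C=(λz. z) | E={u↦0} | S={0↦9} | K=[arg :: let u :: let w]]
t=7: [C=u | E={u↦0} | S={0↦9} | K=[fun :: let u :: let w]]
t=8: [C=z | E={z↦1, u↦0} | S={0↦9, 1↦9} | K=[let u :: let w]]
t=9: [C=3 | E={u↦2} | S={0↦9, 1↦9, 2↦9} | K=[let w]]
t=10: [C=1 | E={w↦3} | S={0↦9, 1↦9, 2↦9, 3↦3} | K=∅]
→ final value 1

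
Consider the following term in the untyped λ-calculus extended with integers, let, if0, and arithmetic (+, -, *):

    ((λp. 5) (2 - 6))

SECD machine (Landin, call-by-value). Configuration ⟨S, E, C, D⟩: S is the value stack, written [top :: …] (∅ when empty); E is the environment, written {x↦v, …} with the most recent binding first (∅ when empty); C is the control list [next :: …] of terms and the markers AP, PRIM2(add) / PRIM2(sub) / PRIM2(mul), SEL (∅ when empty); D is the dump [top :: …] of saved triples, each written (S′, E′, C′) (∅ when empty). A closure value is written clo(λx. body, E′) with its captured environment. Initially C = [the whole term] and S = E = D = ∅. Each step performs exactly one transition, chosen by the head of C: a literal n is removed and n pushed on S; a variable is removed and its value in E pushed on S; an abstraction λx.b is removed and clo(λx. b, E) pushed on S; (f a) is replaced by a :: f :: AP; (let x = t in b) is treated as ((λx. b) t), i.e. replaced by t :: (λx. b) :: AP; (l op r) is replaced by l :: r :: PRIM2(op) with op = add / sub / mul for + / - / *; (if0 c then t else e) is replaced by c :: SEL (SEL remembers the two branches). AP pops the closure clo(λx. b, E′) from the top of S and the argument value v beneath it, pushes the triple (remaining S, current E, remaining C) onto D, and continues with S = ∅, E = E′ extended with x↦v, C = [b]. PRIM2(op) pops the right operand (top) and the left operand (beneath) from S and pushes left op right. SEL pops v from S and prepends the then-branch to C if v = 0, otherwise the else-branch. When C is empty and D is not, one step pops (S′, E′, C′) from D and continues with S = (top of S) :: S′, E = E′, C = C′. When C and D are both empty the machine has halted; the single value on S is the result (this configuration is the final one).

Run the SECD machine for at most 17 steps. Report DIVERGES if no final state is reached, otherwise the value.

Answer: 5

Execution trace:
[0] ⟨S=∅; E=∅; C=[((λp. 5) (2 - 6))]; D=∅⟩
[1] ⟨S=∅; E=∅; C=[(2 - 6) :: (λp. 5) :: AP]; D=∅⟩
[2] ⟨S=∅; E=∅; C=[2 :: 6 :: PRIM2(sub) :: (λp. 5) :: AP]; D=∅⟩
[3] ⟨S=[2]; E=∅; C=[6 :: PRIM2(sub) :: (λp. 5) :: AP]; D=∅⟩
[4] ⟨S=[6 :: 2]; E=∅; C=[PRIM2(sub) :: (λp. 5) :: AP]; D=∅⟩
[5] ⟨S=[-4]; E=∅; C=[(λp. 5) :: AP]; D=∅⟩
[6] ⟨S=[clo(λp. 5, ∅) :: -4]; E=∅; C=[AP]; D=∅⟩
[7] ⟨S=∅; E={p↦-4}; C=[5]; D=[(∅, ∅, ∅)]⟩
[8] ⟨S=[5]; E={p↦-4}; C=∅; D=[(∅, ∅, ∅)]⟩
[9] ⟨S=[5]; E=∅; C=∅; D=∅⟩
→ final value 5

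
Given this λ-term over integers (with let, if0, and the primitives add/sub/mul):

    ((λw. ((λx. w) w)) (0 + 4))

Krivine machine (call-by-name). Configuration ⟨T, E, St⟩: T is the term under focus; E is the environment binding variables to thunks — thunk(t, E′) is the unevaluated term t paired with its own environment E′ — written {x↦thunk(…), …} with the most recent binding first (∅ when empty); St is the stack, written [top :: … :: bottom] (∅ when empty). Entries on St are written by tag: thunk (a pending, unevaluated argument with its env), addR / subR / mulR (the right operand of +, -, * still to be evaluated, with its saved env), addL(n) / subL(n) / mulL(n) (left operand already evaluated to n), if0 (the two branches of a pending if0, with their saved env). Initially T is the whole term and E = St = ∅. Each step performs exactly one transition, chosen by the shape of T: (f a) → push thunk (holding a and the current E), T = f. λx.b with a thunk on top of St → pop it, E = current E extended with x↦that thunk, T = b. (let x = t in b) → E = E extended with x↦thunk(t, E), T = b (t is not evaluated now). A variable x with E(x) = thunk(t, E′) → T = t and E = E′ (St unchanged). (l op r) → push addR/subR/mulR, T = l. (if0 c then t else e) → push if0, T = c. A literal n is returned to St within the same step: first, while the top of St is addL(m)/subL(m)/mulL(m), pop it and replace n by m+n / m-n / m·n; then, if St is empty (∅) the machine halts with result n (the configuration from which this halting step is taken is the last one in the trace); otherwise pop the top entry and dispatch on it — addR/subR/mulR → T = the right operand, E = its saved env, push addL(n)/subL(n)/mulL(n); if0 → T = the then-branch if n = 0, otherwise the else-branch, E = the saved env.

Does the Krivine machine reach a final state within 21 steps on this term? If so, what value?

Answer: 4

Machine steps:
0. <T=((λw. ((λx. w) w)) (0 + 4)), E=∅, St=∅>
1. <T=(λw. ((λx. w) w)), E=∅, St=[thunk]>
2. <T=((λx. w) w), E={w↦thunk((0 + 4), ∅)}, St=∅>
3. <T=(λx. w), E={w↦thunk((0 + 4), ∅)}, St=[thunk]>
4. <T=w, E={x↦thunk(w, {w↦thunk((0 + 4), ∅)}), w↦thunk((0 + 4), ∅)}, St=∅>
5. <T=(0 + 4), E=∅, St=∅>
6. <T=0, E=∅, St=[addR]>
7. <T=4, E=∅, St=[addL(0)]>
→ final value 4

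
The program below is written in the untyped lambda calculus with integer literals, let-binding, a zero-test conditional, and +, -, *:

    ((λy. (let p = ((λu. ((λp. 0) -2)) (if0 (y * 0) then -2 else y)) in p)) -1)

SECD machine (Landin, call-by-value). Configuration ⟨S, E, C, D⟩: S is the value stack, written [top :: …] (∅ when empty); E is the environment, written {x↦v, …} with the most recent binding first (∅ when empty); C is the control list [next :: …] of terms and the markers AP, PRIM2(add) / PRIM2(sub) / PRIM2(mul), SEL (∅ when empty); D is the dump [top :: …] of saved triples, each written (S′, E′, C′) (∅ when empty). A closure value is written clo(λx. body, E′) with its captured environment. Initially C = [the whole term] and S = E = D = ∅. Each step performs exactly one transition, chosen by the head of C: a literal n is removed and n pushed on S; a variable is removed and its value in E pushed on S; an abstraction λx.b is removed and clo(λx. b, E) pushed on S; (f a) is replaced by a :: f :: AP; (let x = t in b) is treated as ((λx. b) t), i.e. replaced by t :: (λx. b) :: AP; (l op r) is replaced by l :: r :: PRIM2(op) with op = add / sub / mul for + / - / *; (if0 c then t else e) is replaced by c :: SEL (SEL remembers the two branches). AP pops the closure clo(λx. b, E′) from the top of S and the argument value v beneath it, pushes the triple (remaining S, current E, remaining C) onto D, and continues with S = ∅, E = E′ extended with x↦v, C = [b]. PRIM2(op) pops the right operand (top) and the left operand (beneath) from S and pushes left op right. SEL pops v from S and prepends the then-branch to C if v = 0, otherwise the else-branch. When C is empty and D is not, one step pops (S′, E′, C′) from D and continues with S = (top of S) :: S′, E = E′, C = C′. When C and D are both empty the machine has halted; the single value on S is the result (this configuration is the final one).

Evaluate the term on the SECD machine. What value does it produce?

[0] <S=∅, E=∅, C=[((λy. (let p = ((λu. ((λp. 0) -2)) (if0 (y * 0) then -2 else y)) in p)) -1)], D=∅>
[1] <S=∅, E=∅, C=[-1 :: (λy. (let p = ((λu. ((λp. 0) -2)) (if0 (y * 0) then -2 else y)) in p)) :: AP], D=∅>
[2] <S=[-1], E=∅, C=[(λy. (let p = ((λu. ((λp. 0) -2)) (if0 (y * 0) then -2 else y)) in p)) :: AP], D=∅>
[3] <S=[clo(λy. (let p = ((λu. ((λp. 0) -2)) (if0 (y * 0) then -2 else y)) in p), ∅) :: -1], E=∅, C=[AP], D=∅>
[4] <S=∅, E={y↦-1}, C=[(let p = ((λu. ((λp. 0) -2)) (if0 (y * 0) then -2 else y)) in p)], D=[(∅, ∅, ∅)]>
[5] <S=∅, E={y↦-1}, C=[((λu. ((λp. 0) -2)) (if0 (y * 0) then -2 else y)) :: (λp. p) :: AP], D=[(∅, ∅, ∅)]>
[6] <S=∅, E={y↦-1}, C=[(if0 (y * 0) then -2 else y) :: (λu. ((λp. 0) -2)) :: AP :: (λp. p) :: AP], D=[(∅, ∅, ∅)]>
[7] <S=∅, E={y↦-1}, C=[(y * 0) :: SEL :: (λu. ((λp. 0) -2)) :: AP :: (λp. p) :: AP], D=[(∅, ∅, ∅)]>
[8] <S=∅, E={y↦-1}, C=[y :: 0 :: PRIM2(mul) :: SEL :: (λu. ((λp. 0) -2)) :: AP :: (λp. p) :: AP], D=[(∅, ∅, ∅)]>
[9] <S=[-1], E={y↦-1}, C=[0 :: PRIM2(mul) :: SEL :: (λu. ((λp. 0) -2)) :: AP :: (λp. p) :: AP], D=[(∅, ∅, ∅)]>
[10] <S=[0 :: -1], E={y↦-1}, C=[PRIM2(mul) :: SEL :: (λu. ((λp. 0) -2)) :: AP :: (λp. p) :: AP], D=[(∅, ∅, ∅)]>
[11] <S=[0], E={y↦-1}, C=[SEL :: (λu. ((λp. 0) -2)) :: AP :: (λp. p) :: AP], D=[(∅, ∅, ∅)]>
[12] <S=∅, E={y↦-1}, C=[-2 :: (λu. ((λp. 0) -2)) :: AP :: (λp. p) :: AP], D=[(∅, ∅, ∅)]>
[13] <S=[-2], E={y↦-1}, C=[(λu. ((λp. 0) -2)) :: AP :: (λp. p) :: AP], D=[(∅, ∅, ∅)]>
[14] <S=[clo(λu. ((λp. 0) -2), {y↦-1}) :: -2], E={y↦-1}, C=[AP :: (λp. p) :: AP], D=[(∅, ∅, ∅)]>
[15] <S=∅, E={u↦-2, y↦-1}, C=[((λp. 0) -2)], D=[(∅, {y↦-1}, [(λp. p) :: AP]) :: (∅, ∅, ∅)]>
[16] <S=∅, E={u↦-2, y↦-1}, C=[-2 :: (λp. 0) :: AP], D=[(∅, {y↦-1}, [(λp. p) :: AP]) :: (∅, ∅, ∅)]>
[17] <S=[-2], E={u↦-2, y↦-1}, C=[(λp. 0) :: AP], D=[(∅, {y↦-1}, [(λp. p) :: AP]) :: (∅, ∅, ∅)]>
[18] <S=[clo(λp. 0, {u↦-2, y↦-1}) :: -2], E={u↦-2, y↦-1}, C=[AP], D=[(∅, {y↦-1}, [(λp. p) :: AP]) :: (∅, ∅, ∅)]>
[19] <S=∅, E={p↦-2, u↦-2, y↦-1}, C=[0], D=[(∅, {u↦-2, y↦-1}, ∅) :: (∅, {y↦-1}, [(λp. p) :: AP]) :: (∅, ∅, ∅)]>
[20] <S=[0], E={p↦-2, u↦-2, y↦-1}, C=∅, D=[(∅, {u↦-2, y↦-1}, ∅) :: (∅, {y↦-1}, [(λp. p) :: AP]) :: (∅, ∅, ∅)]>
[21] <S=[0], E={u↦-2, y↦-1}, C=∅, D=[(∅, {y↦-1}, [(λp. p) :: AP]) :: (∅, ∅, ∅)]>
[22] <S=[0], E={y↦-1}, C=[(λp. p) :: AP], D=[(∅, ∅, ∅)]>
[23] <S=[clo(λp. p, {y↦-1}) :: 0], E={y↦-1}, C=[AP], D=[(∅, ∅, ∅)]>
[24] <S=∅, E={p↦0, y↦-1}, C=[p], D=[(∅, {y↦-1}, ∅) :: (∅, ∅, ∅)]>
[25] <S=[0], E={p↦0, y↦-1}, C=∅, D=[(∅, {y↦-1}, ∅) :: (∅, ∅, ∅)]>
[26] <S=[0], E={y↦-1}, C=∅, D=[(∅, ∅, ∅)]>
[27] <S=[0], E=∅, C=∅, D=∅>
→ final value 0

Answer: 0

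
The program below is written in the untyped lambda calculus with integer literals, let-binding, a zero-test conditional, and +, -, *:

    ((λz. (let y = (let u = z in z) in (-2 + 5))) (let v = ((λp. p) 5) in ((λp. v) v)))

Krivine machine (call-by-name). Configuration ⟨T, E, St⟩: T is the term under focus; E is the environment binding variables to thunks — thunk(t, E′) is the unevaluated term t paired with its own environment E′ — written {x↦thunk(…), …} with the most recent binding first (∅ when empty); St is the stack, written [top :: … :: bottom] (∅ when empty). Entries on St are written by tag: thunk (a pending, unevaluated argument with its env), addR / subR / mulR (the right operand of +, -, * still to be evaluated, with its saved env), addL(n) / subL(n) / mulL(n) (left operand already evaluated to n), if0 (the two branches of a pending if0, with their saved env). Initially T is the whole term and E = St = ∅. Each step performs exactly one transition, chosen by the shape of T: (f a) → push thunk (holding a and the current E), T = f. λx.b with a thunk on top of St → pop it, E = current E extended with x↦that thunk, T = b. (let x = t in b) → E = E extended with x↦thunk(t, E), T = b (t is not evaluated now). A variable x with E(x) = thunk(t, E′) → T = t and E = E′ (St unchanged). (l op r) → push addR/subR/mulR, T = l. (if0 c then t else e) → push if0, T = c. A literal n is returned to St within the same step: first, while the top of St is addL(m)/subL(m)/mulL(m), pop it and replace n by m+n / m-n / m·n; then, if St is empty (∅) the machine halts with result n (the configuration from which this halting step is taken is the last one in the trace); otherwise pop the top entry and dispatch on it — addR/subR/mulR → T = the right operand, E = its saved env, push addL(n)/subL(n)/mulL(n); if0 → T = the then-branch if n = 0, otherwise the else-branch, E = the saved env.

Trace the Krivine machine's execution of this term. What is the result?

Answer: 3

Execution trace:
0. [T=((λz. (let y = (let u = z in z) in (-2 + 5))) (let v = ((λp. p) 5) in ((λp. v) v))) | E=∅ | St=∅]
1. [T=(λz. (let y = (let u = z in z) in (-2 + 5))) | E=∅ | St=[thunk]]
2. [T=(let y = (let u = z in z) in (-2 + 5)) | E={z↦thunk((let v = ((λp. p) 5) in ((λp. v) v)), ∅)} | St=∅]
3. [T=(-2 + 5) | E={y↦thunk((let u = z in z), {z↦thunk((let v = ((λp. p) 5) in ((λp. v) v)), ∅)}), z↦thunk((let v = ((λp. p) 5) in ((λp. v) v)), ∅)} | St=∅]
4. [T=-2 | E={y↦thunk((let u = z in z), {z↦thunk((let v = ((λp. p) 5) in ((λp. v) v)), ∅)}), z↦thunk((let v = ((λp. p) 5) in ((λp. v) v)), ∅)} | St=[addR]]
5. [T=5 | E={y↦thunk((let u = z in z), {z↦thunk((let v = ((λp. p) 5) in ((λp. v) v)), ∅)}), z↦thunk((let v = ((λp. p) 5) in ((λp. v) v)), ∅)} | St=[addL(-2)]]
→ final value 3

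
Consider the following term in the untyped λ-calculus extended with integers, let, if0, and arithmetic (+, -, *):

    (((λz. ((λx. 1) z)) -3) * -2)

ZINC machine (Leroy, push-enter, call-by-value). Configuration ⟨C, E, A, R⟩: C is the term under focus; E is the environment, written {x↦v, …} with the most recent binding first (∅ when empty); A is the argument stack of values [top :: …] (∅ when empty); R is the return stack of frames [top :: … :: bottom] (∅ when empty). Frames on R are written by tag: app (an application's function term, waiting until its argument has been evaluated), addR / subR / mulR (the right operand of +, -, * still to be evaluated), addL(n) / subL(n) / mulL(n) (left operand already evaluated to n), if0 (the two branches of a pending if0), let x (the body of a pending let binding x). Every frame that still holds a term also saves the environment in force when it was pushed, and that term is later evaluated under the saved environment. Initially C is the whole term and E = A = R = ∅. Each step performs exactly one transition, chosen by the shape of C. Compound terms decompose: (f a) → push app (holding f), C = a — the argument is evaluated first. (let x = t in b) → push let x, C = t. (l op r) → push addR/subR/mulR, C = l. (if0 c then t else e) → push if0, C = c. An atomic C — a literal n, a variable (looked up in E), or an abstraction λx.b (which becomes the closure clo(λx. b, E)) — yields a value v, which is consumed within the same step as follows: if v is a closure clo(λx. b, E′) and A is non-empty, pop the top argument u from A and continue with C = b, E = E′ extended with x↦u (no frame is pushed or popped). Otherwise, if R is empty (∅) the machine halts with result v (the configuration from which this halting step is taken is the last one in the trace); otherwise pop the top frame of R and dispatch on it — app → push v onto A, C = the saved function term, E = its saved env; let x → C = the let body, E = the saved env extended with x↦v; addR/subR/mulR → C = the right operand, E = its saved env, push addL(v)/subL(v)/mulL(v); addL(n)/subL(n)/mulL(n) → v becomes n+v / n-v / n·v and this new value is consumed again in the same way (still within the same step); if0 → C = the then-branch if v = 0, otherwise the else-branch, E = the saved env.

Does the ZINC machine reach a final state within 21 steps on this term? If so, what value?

Answer: -2

Machine steps:
[0] <C=(((λz. ((λx. 1) z)) -3) * -2), E=∅, A=∅, R=∅>
[1] <C=((λz. ((λx. 1) z)) -3), E=∅, A=∅, R=[mulR]>
[2] <C=-3, E=∅, A=∅, R=[app :: mulR]>
[3] <C=(λz. ((λx. 1) z)), E=∅, A=[-3], R=[mulR]>
[4] <C=((λx. 1) z), E={z↦-3}, A=∅, R=[mulR]>
[5] <C=z, E={z↦-3}, A=∅, R=[app :: mulR]>
[6] <C=(λx. 1), E={z↦-3}, A=[-3], R=[mulR]>
[7] <C=1, E={x↦-3, z↦-3}, A=∅, R=[mulR]>
[8] <C=-2, E=∅, A=∅, R=[mulL(1)]>
→ final value -2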